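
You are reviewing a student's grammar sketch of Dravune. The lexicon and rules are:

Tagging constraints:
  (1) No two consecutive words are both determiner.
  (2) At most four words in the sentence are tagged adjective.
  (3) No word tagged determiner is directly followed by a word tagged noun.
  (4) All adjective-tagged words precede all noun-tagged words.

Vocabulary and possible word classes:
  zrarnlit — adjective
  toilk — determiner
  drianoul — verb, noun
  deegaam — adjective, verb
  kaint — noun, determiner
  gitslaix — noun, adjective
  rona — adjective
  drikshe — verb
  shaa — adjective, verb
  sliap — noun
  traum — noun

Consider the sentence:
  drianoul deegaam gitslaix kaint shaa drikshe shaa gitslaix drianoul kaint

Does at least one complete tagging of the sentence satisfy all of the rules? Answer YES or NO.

YES

Candidates per position — 1:drianoul {verb,noun}; 2:deegaam {adjective,verb}; 3:gitslaix {noun,adjective}; 4:kaint {noun,determiner}; 5:shaa {adjective,verb}; 6:drikshe {verb}; 7:shaa {adjective,verb}; 8:gitslaix {noun,adjective}; 9:drianoul {verb,noun}; 10:kaint {noun,determiner}.
One satisfying assignment: verb verb adjective determiner verb verb verb noun noun noun.
Verifying each rule — rule 1 ok; rule 2 ok; rule 3 ok; rule 4 ok.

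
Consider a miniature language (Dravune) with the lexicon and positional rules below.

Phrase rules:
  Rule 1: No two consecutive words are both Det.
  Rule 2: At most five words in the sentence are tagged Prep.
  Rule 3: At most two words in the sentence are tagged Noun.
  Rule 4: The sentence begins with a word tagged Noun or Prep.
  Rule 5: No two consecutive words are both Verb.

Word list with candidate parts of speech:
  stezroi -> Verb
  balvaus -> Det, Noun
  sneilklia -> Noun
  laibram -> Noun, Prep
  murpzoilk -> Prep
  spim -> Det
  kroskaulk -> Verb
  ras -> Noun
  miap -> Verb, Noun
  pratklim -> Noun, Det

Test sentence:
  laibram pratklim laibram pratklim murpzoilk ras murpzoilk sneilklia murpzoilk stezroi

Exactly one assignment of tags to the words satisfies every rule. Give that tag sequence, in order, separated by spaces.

Candidates per position — 1:laibram {Noun,Prep}; 2:pratklim {Noun,Det}; 3:laibram {Noun,Prep}; 4:pratklim {Noun,Det}; 5:murpzoilk {Prep}; 6:ras {Noun}; 7:murpzoilk {Prep}; 8:sneilklia {Noun}; 9:murpzoilk {Prep}; 10:stezroi {Verb}.
Position 1: Noun is ruled out by rule 3; that leaves Prep.
Position 2: Noun is ruled out by rule 3; that leaves Det.
Position 3: Noun is ruled out by rule 3; that leaves Prep.
Position 4: Noun is ruled out by rule 3; that leaves Det.
The unique satisfying tagging is: Prep Det Prep Det Prep Noun Prep Noun Prep Verb.
Verifying each rule — rule 1 satisfied; rule 2 satisfied; rule 3 satisfied; rule 4 satisfied; rule 5 satisfied.

Prep Det Prep Det Prep Noun Prep Noun Prep Verb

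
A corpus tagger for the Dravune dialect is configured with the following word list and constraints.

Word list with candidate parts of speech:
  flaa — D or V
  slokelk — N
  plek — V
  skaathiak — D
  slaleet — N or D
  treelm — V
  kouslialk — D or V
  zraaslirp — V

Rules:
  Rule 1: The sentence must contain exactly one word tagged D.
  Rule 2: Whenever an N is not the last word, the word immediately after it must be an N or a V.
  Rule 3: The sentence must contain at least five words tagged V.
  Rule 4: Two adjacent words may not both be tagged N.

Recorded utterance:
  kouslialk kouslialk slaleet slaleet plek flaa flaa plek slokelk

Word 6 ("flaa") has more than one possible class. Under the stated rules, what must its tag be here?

Candidates per position — 1:kouslialk {D,V}; 2:kouslialk {D,V}; 3:slaleet {N,D}; 4:slaleet {N,D}; 5:plek {V}; 6:flaa {D,V}; 7:flaa {D,V}; 8:plek {V}; 9:slokelk {N}.
Position 6: the remaining choice is settled jointly with positions 1, 2, 3, 4, 7 — only V at position 6 is part of a tagging that satisfies every rule.
That leaves exactly one tagging: V V D N V V V V N.
Checking: rule 1 ✓; rule 2 ✓; rule 3 ✓; rule 4 ✓.

V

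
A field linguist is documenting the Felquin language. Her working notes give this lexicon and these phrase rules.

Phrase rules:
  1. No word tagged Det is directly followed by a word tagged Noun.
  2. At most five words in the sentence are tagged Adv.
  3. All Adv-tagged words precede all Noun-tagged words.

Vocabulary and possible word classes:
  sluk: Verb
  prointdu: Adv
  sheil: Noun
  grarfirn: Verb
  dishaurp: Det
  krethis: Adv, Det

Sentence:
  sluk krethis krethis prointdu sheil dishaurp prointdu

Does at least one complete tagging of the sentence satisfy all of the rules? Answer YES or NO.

Candidates per position — 1:sluk {Verb}; 2:krethis {Adv,Det}; 3:krethis {Adv,Det}; 4:prointdu {Adv}; 5:sheil {Noun}; 6:dishaurp {Det}; 7:prointdu {Adv}.
Rule 3 cannot be satisfied by any choice of tags from the lexicon.
So there is no consistent tagging.

NO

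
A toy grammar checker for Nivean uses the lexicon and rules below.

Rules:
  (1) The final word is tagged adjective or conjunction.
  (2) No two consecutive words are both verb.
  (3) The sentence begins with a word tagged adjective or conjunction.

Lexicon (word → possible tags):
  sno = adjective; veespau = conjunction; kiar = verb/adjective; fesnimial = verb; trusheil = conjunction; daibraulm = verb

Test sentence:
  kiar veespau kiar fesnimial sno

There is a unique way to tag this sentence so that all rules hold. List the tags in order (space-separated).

Candidates per position — 1:kiar {verb,adjective}; 2:veespau {conjunction}; 3:kiar {verb,adjective}; 4:fesnimial {verb}; 5:sno {adjective}.
If word 1 were verb, no tagging could satisfy rule 3; so word 1 is adjective.
If word 3 were verb, no tagging could satisfy rule 2; so word 3 is adjective.
The only consistent sequence is: adjective conjunction adjective verb adjective.
Checking: rule 1 satisfied; rule 2 satisfied; rule 3 satisfied.

adjective conjunction adjective verb adjective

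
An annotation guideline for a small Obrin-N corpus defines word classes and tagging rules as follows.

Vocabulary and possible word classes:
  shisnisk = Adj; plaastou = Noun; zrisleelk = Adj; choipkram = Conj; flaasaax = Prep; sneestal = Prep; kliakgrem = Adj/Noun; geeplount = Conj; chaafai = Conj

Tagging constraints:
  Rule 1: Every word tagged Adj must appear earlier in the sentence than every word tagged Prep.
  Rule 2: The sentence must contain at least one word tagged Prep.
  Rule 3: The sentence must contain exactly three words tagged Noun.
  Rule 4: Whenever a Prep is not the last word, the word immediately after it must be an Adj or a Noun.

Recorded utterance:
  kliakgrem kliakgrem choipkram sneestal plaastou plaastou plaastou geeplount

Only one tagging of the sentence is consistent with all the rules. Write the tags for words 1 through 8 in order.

Adj Adj Conj Prep Noun Noun Noun Conj

Candidates per position — 1:kliakgrem {Adj,Noun}; 2:kliakgrem {Adj,Noun}; 3:choipkram {Conj}; 4:sneestal {Prep}; 5:plaastou {Noun}; 6:plaastou {Noun}; 7:plaastou {Noun}; 8:geeplount {Conj}.
At position 1, choosing Noun makes rule 3 impossible to satisfy; hence Adj.
At position 2, choosing Noun makes rule 3 impossible to satisfy; hence Adj.
That leaves exactly one tagging: Adj Adj Conj Prep Noun Noun Noun Conj.
Verifying each rule — rule 1 ✓; rule 2 ✓; rule 3 ✓; rule 4 ✓.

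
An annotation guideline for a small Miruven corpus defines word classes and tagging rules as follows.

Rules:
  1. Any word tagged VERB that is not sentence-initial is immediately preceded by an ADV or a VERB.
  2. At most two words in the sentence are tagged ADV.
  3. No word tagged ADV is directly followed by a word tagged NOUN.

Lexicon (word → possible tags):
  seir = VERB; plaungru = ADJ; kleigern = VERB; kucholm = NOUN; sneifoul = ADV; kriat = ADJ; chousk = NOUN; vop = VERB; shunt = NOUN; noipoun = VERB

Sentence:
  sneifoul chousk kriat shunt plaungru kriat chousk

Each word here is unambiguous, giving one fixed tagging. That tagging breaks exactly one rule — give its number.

3

Fixed tagging: ADV NOUN ADJ NOUN ADJ ADJ NOUN.
Applying the rules: R1 holds, R2 holds, R3 violated.
Only rule 3 fails.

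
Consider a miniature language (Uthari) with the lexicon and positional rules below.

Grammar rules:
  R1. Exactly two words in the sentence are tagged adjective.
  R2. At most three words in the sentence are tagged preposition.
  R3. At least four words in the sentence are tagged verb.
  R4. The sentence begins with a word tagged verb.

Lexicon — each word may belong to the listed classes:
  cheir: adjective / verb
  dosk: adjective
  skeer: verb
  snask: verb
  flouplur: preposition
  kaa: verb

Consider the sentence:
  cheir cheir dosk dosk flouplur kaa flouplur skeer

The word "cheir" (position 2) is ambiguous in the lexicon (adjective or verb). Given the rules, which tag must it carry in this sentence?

Candidates per position — 1:cheir {adjective,verb}; 2:cheir {adjective,verb}; 3:dosk {adjective}; 4:dosk {adjective}; 5:flouplur {preposition}; 6:kaa {verb}; 7:flouplur {preposition}; 8:skeer {verb}.
Position 1: tagging it adjective would leave rule 1 unsatisfiable, so it must be verb.
Position 2: tagging it adjective would leave rule 1 unsatisfiable, so it must be verb.
The unique satisfying tagging is: verb verb adjective adjective preposition verb preposition verb.
Rule-by-rule: rule 1 ok; rule 2 ok; rule 3 ok; rule 4 ok.

verb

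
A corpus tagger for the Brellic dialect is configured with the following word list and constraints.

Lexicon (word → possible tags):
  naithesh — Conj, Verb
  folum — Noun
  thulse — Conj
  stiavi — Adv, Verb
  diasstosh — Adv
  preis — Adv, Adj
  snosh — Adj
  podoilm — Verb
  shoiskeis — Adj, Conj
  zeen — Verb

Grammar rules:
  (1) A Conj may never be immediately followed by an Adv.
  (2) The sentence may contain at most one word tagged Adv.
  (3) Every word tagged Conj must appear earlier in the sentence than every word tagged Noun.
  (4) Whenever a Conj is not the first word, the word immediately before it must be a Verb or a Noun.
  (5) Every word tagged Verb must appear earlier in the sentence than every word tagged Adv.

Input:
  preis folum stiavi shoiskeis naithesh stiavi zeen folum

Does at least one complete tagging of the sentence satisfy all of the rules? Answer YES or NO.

Candidates per position — 1:preis {Adv,Adj}; 2:folum {Noun}; 3:stiavi {Adv,Verb}; 4:shoiskeis {Adj,Conj}; 5:naithesh {Conj,Verb}; 6:stiavi {Adv,Verb}; 7:zeen {Verb}; 8:folum {Noun}.
One satisfying assignment: Adj Noun Verb Adj Verb Verb Verb Noun.
Rule-by-rule: rule 1 ✓; rule 2 ✓; rule 3 ✓; rule 4 ✓; rule 5 ✓.

YES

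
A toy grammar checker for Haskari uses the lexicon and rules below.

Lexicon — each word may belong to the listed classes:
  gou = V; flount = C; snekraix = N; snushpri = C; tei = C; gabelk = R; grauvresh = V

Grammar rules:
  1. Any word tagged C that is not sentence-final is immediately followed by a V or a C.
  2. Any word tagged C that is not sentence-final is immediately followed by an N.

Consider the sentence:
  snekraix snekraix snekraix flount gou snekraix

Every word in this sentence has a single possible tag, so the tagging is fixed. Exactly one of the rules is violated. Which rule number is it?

2

Fixed tagging: N N N C V N.
Rule check: R1 ok, R2 fails.
Only rule 2 fails.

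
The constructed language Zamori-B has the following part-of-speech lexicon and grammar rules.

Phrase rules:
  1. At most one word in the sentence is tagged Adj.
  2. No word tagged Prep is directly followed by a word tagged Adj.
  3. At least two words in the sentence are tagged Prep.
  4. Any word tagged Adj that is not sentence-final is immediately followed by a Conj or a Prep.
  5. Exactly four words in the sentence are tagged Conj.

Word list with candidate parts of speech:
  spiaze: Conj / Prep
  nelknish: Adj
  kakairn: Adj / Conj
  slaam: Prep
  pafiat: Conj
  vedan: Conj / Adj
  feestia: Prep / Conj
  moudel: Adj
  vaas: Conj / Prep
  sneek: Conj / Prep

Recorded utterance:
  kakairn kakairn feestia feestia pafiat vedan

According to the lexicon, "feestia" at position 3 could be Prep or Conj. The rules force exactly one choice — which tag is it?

Candidates per position — 1:kakairn {Adj,Conj}; 2:kakairn {Adj,Conj}; 3:feestia {Prep,Conj}; 4:feestia {Prep,Conj}; 5:pafiat {Conj}; 6:vedan {Conj,Adj}.
If word 3 were Conj, no tagging could satisfy rule 3; so word 3 is Prep.
If word 4 were Conj, no tagging could satisfy rule 3; so word 4 is Prep.
If word 6 were Adj, no tagging could satisfy rule 5; so word 6 is Conj.
If word 1 were Adj, no tagging could satisfy rule 5; so word 1 is Conj.
If word 2 were Adj, no tagging could satisfy rule 5; so word 2 is Conj.
So the tagging must be: Conj Conj Prep Prep Conj Conj.
Verifying each rule — rule 1 holds; rule 2 holds; rule 3 holds; rule 4 holds; rule 5 holds.

Prep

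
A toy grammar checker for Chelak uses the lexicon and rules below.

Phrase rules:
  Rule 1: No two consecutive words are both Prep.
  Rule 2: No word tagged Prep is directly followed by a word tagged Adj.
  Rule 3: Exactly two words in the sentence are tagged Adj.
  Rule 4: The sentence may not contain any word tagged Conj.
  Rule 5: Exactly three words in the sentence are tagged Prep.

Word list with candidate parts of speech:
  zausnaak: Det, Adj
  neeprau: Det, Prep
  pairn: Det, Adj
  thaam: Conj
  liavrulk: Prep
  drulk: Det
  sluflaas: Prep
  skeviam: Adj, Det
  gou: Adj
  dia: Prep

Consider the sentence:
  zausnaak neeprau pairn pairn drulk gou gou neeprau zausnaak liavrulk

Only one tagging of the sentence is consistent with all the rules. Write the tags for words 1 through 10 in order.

Det Prep Det Det Det Adj Adj Prep Det Prep

Candidates per position — 1:zausnaak {Det,Adj}; 2:neeprau {Det,Prep}; 3:pairn {Det,Adj}; 4:pairn {Det,Adj}; 5:drulk {Det}; 6:gou {Adj}; 7:gou {Adj}; 8:neeprau {Det,Prep}; 9:zausnaak {Det,Adj}; 10:liavrulk {Prep}.
At position 1, choosing Adj makes rule 3 impossible to satisfy; hence Det.
At position 2, choosing Det makes rule 5 impossible to satisfy; hence Prep.
At position 3, choosing Adj makes rule 2 impossible to satisfy; hence Det.
At position 4, choosing Adj makes rule 3 impossible to satisfy; hence Det.
At position 8, choosing Det makes rule 5 impossible to satisfy; hence Prep.
At position 9, choosing Adj makes rule 2 impossible to satisfy; hence Det.
That leaves exactly one tagging: Det Prep Det Det Det Adj Adj Prep Det Prep.
Rule-by-rule: rule 1 holds; rule 2 holds; rule 3 holds; rule 4 holds; rule 5 holds.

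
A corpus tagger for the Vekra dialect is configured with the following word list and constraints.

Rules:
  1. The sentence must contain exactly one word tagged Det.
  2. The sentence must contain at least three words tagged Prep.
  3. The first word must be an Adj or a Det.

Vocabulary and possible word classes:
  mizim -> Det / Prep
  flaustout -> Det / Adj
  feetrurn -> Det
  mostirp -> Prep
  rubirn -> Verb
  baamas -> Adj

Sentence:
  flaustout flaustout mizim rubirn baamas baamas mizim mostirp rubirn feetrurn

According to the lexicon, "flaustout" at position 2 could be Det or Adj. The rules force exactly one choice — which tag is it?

Candidates per position — 1:flaustout {Det,Adj}; 2:flaustout {Det,Adj}; 3:mizim {Det,Prep}; 4:rubirn {Verb}; 5:baamas {Adj}; 6:baamas {Adj}; 7:mizim {Det,Prep}; 8:mostirp {Prep}; 9:rubirn {Verb}; 10:feetrurn {Det}.
At position 1, choosing Det makes rule 1 impossible to satisfy; hence Adj.
At position 2, choosing Det makes rule 1 impossible to satisfy; hence Adj.
At position 3, choosing Det makes rule 1 impossible to satisfy; hence Prep.
At position 7, choosing Det makes rule 1 impossible to satisfy; hence Prep.
The only consistent sequence is: Adj Adj Prep Verb Adj Adj Prep Prep Verb Det.
Rule-by-rule: rule 1 ok; rule 2 ok; rule 3 ok.

Adj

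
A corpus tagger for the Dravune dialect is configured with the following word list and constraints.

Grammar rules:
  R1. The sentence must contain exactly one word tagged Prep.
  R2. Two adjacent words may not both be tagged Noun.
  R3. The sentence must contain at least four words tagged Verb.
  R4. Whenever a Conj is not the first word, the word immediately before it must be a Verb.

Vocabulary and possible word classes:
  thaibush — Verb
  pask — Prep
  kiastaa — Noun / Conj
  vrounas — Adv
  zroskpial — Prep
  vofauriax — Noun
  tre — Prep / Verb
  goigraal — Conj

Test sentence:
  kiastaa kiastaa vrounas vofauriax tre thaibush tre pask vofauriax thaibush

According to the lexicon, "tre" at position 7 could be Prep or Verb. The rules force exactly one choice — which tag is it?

Candidates per position — 1:kiastaa {Noun,Conj}; 2:kiastaa {Noun,Conj}; 3:vrounas {Adv}; 4:vofauriax {Noun}; 5:tre {Prep,Verb}; 6:thaibush {Verb}; 7:tre {Prep,Verb}; 8:pask {Prep}; 9:vofauriax {Noun}; 10:thaibush {Verb}.
Position 2: tagging it Conj would leave rule 4 unsatisfiable, so it must be Noun.
Position 5: tagging it Prep would leave rule 1 unsatisfiable, so it must be Verb.
Position 7: tagging it Prep would leave rule 1 unsatisfiable, so it must be Verb.
Position 1: tagging it Noun would leave rule 2 unsatisfiable, so it must be Conj.
So the tagging must be: Conj Noun Adv Noun Verb Verb Verb Prep Noun Verb.
Check: rule 1 holds; rule 2 holds; rule 3 holds; rule 4 holds.

Verb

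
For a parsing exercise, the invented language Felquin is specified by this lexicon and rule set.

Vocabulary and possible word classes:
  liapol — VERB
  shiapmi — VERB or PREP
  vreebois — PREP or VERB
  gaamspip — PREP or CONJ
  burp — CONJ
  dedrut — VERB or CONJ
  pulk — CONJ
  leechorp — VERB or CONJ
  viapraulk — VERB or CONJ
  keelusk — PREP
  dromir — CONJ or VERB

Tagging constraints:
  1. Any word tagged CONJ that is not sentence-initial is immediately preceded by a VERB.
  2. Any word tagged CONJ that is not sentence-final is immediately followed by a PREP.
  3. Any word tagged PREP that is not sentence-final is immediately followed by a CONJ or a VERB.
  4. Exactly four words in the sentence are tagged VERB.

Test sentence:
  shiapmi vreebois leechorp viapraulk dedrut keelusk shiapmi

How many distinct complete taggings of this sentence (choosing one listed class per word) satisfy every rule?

2

Candidates per position — 1:shiapmi {VERB,PREP}; 2:vreebois {PREP,VERB}; 3:leechorp {VERB,CONJ}; 4:viapraulk {VERB,CONJ}; 5:dedrut {VERB,CONJ}; 6:keelusk {PREP}; 7:shiapmi {VERB,PREP}.
There are 64 candidate sequences in total.
The sequences that satisfy every rule: VERB PREP VERB VERB CONJ PREP VERB; PREP VERB VERB VERB CONJ PREP VERB.
Count = 2.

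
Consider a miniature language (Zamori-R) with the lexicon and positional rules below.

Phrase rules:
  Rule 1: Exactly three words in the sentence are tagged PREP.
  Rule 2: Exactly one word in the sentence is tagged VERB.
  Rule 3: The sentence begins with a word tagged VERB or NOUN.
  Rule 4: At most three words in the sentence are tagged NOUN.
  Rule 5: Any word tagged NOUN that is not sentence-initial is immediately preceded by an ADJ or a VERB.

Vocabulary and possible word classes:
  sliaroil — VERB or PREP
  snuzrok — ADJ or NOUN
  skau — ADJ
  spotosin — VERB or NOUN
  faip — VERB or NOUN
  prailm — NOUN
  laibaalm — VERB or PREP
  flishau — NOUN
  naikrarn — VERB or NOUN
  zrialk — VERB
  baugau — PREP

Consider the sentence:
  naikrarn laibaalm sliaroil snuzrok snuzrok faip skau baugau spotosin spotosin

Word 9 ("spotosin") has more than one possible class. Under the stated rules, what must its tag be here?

VERB

Candidates per position — 1:naikrarn {VERB,NOUN}; 2:laibaalm {VERB,PREP}; 3:sliaroil {VERB,PREP}; 4:snuzrok {ADJ,NOUN}; 5:snuzrok {ADJ,NOUN}; 6:faip {VERB,NOUN}; 7:skau {ADJ}; 8:baugau {PREP}; 9:spotosin {VERB,NOUN}; 10:spotosin {VERB,NOUN}.
Position 2: VERB is ruled out by rule 1; that leaves PREP.
Position 3: VERB is ruled out by rule 1; that leaves PREP.
Position 4: NOUN is ruled out by rule 5; that leaves ADJ.
Position 9: NOUN is ruled out by rule 5; that leaves VERB.
Position 10: VERB is ruled out by rule 2; that leaves NOUN.
Position 1: VERB is ruled out by rule 2; that leaves NOUN.
Position 6: VERB is ruled out by rule 2; that leaves NOUN.
Position 5: NOUN is ruled out by rule 4; that leaves ADJ.
The unique satisfying tagging is: NOUN PREP PREP ADJ ADJ NOUN ADJ PREP VERB NOUN.
Verifying each rule — rule 1 ✓; rule 2 ✓; rule 3 ✓; rule 4 ✓; rule 5 ✓.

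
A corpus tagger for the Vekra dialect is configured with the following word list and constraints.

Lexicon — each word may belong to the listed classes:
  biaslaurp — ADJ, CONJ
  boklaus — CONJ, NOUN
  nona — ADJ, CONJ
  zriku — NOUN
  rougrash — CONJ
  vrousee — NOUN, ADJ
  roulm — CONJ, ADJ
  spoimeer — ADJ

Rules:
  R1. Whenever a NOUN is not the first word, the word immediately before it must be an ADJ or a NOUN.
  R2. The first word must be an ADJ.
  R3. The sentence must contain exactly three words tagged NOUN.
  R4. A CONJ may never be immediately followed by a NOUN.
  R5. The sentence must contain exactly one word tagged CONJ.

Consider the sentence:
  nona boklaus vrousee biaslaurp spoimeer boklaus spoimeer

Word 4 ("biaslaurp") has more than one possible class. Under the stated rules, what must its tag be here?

CONJ

Candidates per position — 1:nona {ADJ,CONJ}; 2:boklaus {CONJ,NOUN}; 3:vrousee {NOUN,ADJ}; 4:biaslaurp {ADJ,CONJ}; 5:spoimeer {ADJ}; 6:boklaus {CONJ,NOUN}; 7:spoimeer {ADJ}.
Position 1: tagging it CONJ would leave rule 2 unsatisfiable, so it must be ADJ.
Position 2: tagging it CONJ would leave rule 3 unsatisfiable, so it must be NOUN.
Position 3: tagging it ADJ would leave rule 3 unsatisfiable, so it must be NOUN.
Position 6: tagging it CONJ would leave rule 3 unsatisfiable, so it must be NOUN.
Position 4: tagging it ADJ would leave rule 5 unsatisfiable, so it must be CONJ.
The only consistent sequence is: ADJ NOUN NOUN CONJ ADJ NOUN ADJ.
Check: rule 1 holds; rule 2 holds; rule 3 holds; rule 4 holds; rule 5 holds.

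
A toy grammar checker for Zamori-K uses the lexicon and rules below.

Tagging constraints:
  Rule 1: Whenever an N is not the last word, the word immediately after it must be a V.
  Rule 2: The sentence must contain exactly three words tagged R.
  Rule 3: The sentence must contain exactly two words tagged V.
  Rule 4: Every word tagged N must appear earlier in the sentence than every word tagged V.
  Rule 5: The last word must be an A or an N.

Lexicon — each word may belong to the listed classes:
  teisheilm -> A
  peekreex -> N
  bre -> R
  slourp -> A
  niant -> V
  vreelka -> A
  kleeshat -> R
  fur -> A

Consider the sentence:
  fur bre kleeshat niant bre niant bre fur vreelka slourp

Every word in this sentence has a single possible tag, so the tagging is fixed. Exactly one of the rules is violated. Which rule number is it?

Fixed tagging: A R R V R V R A A A.
Applying the rules: R1 ✓, R2 ✗, R3 ✓, R4 ✓, R5 ✓.
Only rule 2 fails.

2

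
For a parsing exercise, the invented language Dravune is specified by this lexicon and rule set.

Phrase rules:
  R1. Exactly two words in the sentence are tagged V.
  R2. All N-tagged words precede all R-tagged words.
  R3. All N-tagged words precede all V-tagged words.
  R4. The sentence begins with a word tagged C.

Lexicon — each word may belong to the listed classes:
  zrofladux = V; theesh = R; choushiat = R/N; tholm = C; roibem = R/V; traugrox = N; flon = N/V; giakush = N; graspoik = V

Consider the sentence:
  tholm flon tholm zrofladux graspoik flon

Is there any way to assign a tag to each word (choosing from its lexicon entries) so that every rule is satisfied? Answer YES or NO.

Candidates per position — 1:tholm {C}; 2:flon {N,V}; 3:tholm {C}; 4:zrofladux {V}; 5:graspoik {V}; 6:flon {N,V}.
Every candidate sequence violates at least one rule; no consistent tagging exists.

NO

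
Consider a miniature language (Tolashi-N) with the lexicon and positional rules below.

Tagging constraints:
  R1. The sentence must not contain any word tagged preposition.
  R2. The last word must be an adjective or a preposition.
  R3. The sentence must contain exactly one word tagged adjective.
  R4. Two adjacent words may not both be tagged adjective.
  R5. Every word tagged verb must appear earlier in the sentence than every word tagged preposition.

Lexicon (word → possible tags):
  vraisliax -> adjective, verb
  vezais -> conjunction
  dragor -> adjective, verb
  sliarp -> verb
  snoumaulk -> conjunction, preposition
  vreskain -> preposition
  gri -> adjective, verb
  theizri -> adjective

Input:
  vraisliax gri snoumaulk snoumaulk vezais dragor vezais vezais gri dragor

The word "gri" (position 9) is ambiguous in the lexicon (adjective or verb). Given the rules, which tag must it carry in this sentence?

verb

Candidates per position — 1:vraisliax {adjective,verb}; 2:gri {adjective,verb}; 3:snoumaulk {conjunction,preposition}; 4:snoumaulk {conjunction,preposition}; 5:vezais {conjunction}; 6:dragor {adjective,verb}; 7:vezais {conjunction}; 8:vezais {conjunction}; 9:gri {adjective,verb}; 10:dragor {adjective,verb}.
Word 3 cannot be preposition — rule 1 would then fail for every completion. It is conjunction.
Word 4 cannot be preposition — rule 1 would then fail for every completion. It is conjunction.
Word 10 cannot be verb — rule 2 would then fail for every completion. It is adjective.
Word 1 cannot be adjective — rule 3 would then fail for every completion. It is verb.
Word 2 cannot be adjective — rule 3 would then fail for every completion. It is verb.
Word 6 cannot be adjective — rule 3 would then fail for every completion. It is verb.
Word 9 cannot be adjective — rule 3 would then fail for every completion. It is verb.
The only consistent sequence is: verb verb conjunction conjunction conjunction verb conjunction conjunction verb adjective.
Verifying each rule — rule 1 holds; rule 2 holds; rule 3 holds; rule 4 holds; rule 5 holds.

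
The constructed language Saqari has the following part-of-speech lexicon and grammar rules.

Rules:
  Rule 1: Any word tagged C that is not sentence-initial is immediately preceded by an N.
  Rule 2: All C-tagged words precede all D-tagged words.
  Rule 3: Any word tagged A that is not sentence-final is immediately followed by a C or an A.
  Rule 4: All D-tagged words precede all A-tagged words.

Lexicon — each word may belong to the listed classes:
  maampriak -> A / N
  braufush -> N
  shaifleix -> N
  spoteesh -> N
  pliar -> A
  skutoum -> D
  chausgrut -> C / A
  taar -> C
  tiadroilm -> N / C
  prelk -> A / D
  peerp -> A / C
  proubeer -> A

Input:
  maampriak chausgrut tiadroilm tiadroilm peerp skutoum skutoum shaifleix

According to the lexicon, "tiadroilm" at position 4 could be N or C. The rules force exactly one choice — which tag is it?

N

Candidates per position — 1:maampriak {A,N}; 2:chausgrut {C,A}; 3:tiadroilm {N,C}; 4:tiadroilm {N,C}; 5:peerp {A,C}; 6:skutoum {D}; 7:skutoum {D}; 8:shaifleix {N}.
Position 1: tagging it A would leave rule 4 unsatisfiable, so it must be N.
Position 2: tagging it A would leave rule 4 unsatisfiable, so it must be C.
Position 3: tagging it C would leave rule 1 unsatisfiable, so it must be N.
Position 5: tagging it A would leave rule 3 unsatisfiable, so it must be C.
Position 4: tagging it C would leave rule 1 unsatisfiable, so it must be N.
The only consistent sequence is: N C N N C D D N.
Rule-by-rule: rule 1 holds; rule 2 holds; rule 3 holds; rule 4 holds.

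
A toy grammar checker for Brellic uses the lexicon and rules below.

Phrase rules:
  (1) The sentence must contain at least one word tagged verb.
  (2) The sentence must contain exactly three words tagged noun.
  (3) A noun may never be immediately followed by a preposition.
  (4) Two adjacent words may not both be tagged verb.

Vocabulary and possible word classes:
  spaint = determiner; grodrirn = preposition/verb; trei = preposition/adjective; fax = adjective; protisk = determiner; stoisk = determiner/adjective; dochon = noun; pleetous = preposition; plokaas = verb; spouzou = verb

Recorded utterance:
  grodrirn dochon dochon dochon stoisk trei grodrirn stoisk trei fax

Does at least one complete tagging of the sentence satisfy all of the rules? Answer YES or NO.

YES

Candidates per position — 1:grodrirn {preposition,verb}; 2:dochon {noun}; 3:dochon {noun}; 4:dochon {noun}; 5:stoisk {determiner,adjective}; 6:trei {preposition,adjective}; 7:grodrirn {preposition,verb}; 8:stoisk {determiner,adjective}; 9:trei {preposition,adjective}; 10:fax {adjective}.
One satisfying assignment: verb noun noun noun determiner preposition preposition adjective adjective adjective.
Rule-by-rule: rule 1 satisfied; rule 2 satisfied; rule 3 satisfied; rule 4 satisfied.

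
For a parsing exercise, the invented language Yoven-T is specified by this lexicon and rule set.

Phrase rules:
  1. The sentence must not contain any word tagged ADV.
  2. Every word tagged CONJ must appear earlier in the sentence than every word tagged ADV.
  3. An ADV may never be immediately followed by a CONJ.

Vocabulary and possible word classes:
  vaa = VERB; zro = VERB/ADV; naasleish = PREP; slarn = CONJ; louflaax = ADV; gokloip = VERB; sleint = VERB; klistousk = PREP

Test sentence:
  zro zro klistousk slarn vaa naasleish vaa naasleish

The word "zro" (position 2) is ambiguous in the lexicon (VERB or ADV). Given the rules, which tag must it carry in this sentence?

Candidates per position — 1:zro {VERB,ADV}; 2:zro {VERB,ADV}; 3:klistousk {PREP}; 4:slarn {CONJ}; 5:vaa {VERB}; 6:naasleish {PREP}; 7:vaa {VERB}; 8:naasleish {PREP}.
At position 1, choosing ADV makes rule 1 impossible to satisfy; hence VERB.
At position 2, choosing ADV makes rule 1 impossible to satisfy; hence VERB.
The unique satisfying tagging is: VERB VERB PREP CONJ VERB PREP VERB PREP.
Check: rule 1 satisfied; rule 2 satisfied; rule 3 satisfied.

VERB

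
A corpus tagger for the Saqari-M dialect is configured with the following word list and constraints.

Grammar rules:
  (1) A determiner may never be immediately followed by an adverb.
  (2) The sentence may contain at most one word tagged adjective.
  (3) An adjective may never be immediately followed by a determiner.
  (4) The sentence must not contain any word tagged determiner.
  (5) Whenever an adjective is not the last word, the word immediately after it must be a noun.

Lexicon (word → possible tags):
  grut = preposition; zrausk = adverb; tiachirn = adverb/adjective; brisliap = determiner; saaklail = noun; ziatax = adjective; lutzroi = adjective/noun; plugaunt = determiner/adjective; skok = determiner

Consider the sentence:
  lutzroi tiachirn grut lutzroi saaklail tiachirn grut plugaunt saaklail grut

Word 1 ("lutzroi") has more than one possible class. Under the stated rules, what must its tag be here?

Candidates per position — 1:lutzroi {adjective,noun}; 2:tiachirn {adverb,adjective}; 3:grut {preposition}; 4:lutzroi {adjective,noun}; 5:saaklail {noun}; 6:tiachirn {adverb,adjective}; 7:grut {preposition}; 8:plugaunt {determiner,adjective}; 9:saaklail {noun}; 10:grut {preposition}.
Position 1: adjective is ruled out by rule 5; that leaves noun.
Position 2: adjective is ruled out by rule 5; that leaves adverb.
Position 6: adjective is ruled out by rule 5; that leaves adverb.
Position 8: determiner is ruled out by rule 4; that leaves adjective.
Position 4: adjective is ruled out by rule 2; that leaves noun.
The only consistent sequence is: noun adverb preposition noun noun adverb preposition adjective noun preposition.
Rule-by-rule: rule 1 holds; rule 2 holds; rule 3 holds; rule 4 holds; rule 5 holds.

noun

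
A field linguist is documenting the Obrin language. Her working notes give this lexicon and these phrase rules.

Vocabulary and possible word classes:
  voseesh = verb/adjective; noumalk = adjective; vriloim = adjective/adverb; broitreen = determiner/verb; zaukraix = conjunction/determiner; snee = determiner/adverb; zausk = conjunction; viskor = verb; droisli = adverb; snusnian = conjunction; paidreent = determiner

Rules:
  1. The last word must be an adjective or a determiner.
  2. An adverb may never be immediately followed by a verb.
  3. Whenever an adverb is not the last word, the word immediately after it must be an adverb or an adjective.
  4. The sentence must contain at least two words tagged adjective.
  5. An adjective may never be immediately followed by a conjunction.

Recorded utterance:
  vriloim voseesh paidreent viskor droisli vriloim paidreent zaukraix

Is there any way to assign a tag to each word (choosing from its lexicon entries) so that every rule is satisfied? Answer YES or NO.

YES

Candidates per position — 1:vriloim {adjective,adverb}; 2:voseesh {verb,adjective}; 3:paidreent {determiner}; 4:viskor {verb}; 5:droisli {adverb}; 6:vriloim {adjective,adverb}; 7:paidreent {determiner}; 8:zaukraix {conjunction,determiner}.
One satisfying assignment: adjective adjective determiner verb adverb adjective determiner determiner.
Checking: rule 1 holds; rule 2 holds; rule 3 holds; rule 4 holds; rule 5 holds.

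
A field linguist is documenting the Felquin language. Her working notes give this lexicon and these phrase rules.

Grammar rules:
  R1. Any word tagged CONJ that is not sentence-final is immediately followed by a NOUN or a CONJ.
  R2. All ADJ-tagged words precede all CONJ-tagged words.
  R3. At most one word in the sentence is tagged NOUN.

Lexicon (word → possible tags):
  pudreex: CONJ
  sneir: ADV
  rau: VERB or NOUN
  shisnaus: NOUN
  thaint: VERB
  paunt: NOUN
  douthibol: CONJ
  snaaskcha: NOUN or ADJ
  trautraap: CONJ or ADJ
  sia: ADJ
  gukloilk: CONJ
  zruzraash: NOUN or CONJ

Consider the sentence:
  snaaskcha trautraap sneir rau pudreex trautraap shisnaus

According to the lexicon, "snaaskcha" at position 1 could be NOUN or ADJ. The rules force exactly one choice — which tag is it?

ADJ

Candidates per position — 1:snaaskcha {NOUN,ADJ}; 2:trautraap {CONJ,ADJ}; 3:sneir {ADV}; 4:rau {VERB,NOUN}; 5:pudreex {CONJ}; 6:trautraap {CONJ,ADJ}; 7:shisnaus {NOUN}.
Position 1: NOUN is ruled out by rule 3; that leaves ADJ.
Position 2: CONJ is ruled out by rule 1; that leaves ADJ.
Position 4: NOUN is ruled out by rule 3; that leaves VERB.
Position 6: ADJ is ruled out by rule 1; that leaves CONJ.
The unique satisfying tagging is: ADJ ADJ ADV VERB CONJ CONJ NOUN.
Rule-by-rule: rule 1 holds; rule 2 holds; rule 3 holds.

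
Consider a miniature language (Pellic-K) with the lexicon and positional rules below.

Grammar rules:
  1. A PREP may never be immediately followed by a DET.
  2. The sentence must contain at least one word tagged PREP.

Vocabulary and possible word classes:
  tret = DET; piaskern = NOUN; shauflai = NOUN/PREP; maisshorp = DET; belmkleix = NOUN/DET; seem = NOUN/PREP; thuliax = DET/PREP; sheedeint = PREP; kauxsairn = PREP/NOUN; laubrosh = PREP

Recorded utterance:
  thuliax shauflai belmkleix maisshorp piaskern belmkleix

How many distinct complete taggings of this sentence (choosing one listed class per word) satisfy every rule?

8

Candidates per position — 1:thuliax {DET,PREP}; 2:shauflai {NOUN,PREP}; 3:belmkleix {NOUN,DET}; 4:maisshorp {DET}; 5:piaskern {NOUN}; 6:belmkleix {NOUN,DET}.
There are 16 candidate sequences in total.
Checking each against the rules leaves 8 sequences.
Count = 8.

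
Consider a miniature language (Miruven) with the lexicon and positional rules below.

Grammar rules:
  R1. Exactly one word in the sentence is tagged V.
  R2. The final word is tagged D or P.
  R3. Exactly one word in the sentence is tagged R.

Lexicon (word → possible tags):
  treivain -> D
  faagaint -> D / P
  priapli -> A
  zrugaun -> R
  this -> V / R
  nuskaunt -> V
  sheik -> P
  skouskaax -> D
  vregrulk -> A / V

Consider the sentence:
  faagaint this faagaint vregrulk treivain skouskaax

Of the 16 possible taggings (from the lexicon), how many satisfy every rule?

4

Candidates per position — 1:faagaint {D,P}; 2:this {V,R}; 3:faagaint {D,P}; 4:vregrulk {A,V}; 5:treivain {D}; 6:skouskaax {D}.
There are 16 candidate sequences in total.
The sequences that satisfy every rule: D R D V D D; D R P V D D; P R D V D D; P R P V D D.
Count = 4.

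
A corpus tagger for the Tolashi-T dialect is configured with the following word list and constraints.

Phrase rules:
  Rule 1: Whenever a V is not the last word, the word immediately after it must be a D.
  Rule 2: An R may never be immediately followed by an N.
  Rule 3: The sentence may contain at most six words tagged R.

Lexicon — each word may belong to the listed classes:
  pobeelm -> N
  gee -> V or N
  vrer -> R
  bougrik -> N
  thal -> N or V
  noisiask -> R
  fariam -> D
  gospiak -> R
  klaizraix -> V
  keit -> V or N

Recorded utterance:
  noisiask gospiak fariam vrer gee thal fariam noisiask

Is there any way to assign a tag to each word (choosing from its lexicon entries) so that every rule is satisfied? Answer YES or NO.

NO

Candidates per position — 1:noisiask {R}; 2:gospiak {R}; 3:fariam {D}; 4:vrer {R}; 5:gee {V,N}; 6:thal {N,V}; 7:fariam {D}; 8:noisiask {R}.
Every candidate sequence violates at least one rule; no consistent tagging exists.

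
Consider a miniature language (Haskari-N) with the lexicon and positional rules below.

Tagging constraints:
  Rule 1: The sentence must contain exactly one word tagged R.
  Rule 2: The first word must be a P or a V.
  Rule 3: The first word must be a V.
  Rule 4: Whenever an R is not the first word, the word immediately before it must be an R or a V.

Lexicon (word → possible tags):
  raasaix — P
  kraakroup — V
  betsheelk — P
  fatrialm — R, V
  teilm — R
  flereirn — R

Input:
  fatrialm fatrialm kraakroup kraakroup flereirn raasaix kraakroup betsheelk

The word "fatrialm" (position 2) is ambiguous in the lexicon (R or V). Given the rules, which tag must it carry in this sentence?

V

Candidates per position — 1:fatrialm {R,V}; 2:fatrialm {R,V}; 3:kraakroup {V}; 4:kraakroup {V}; 5:flereirn {R}; 6:raasaix {P}; 7:kraakroup {V}; 8:betsheelk {P}.
Position 1: R is ruled out by rule 1; that leaves V.
Position 2: R is ruled out by rule 1; that leaves V.
The unique satisfying tagging is: V V V V R P V P.
Verifying each rule — rule 1 holds; rule 2 holds; rule 3 holds; rule 4 holds.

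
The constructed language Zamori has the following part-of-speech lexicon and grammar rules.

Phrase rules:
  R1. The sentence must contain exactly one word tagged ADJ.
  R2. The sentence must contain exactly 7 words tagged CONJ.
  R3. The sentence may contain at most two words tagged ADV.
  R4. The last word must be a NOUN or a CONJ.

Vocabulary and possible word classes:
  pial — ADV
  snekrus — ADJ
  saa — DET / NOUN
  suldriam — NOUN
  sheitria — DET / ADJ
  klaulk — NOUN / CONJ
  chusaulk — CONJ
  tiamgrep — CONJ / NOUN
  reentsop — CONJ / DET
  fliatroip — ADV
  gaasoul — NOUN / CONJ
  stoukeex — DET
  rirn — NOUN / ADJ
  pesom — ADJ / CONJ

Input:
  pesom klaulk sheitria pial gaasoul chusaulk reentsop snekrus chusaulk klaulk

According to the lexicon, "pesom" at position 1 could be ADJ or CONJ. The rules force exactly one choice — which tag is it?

CONJ

Candidates per position — 1:pesom {ADJ,CONJ}; 2:klaulk {NOUN,CONJ}; 3:sheitria {DET,ADJ}; 4:pial {ADV}; 5:gaasoul {NOUN,CONJ}; 6:chusaulk {CONJ}; 7:reentsop {CONJ,DET}; 8:snekrus {ADJ}; 9:chusaulk {CONJ}; 10:klaulk {NOUN,CONJ}.
Word 1 cannot be ADJ — rule 1 would then fail for every completion. It is CONJ.
Word 2 cannot be NOUN — rule 2 would then fail for every completion. It is CONJ.
Word 3 cannot be ADJ — rule 1 would then fail for every completion. It is DET.
Word 5 cannot be NOUN — rule 2 would then fail for every completion. It is CONJ.
Word 7 cannot be DET — rule 2 would then fail for every completion. It is CONJ.
Word 10 cannot be NOUN — rule 2 would then fail for every completion. It is CONJ.
The only consistent sequence is: CONJ CONJ DET ADV CONJ CONJ CONJ ADJ CONJ CONJ.
Check: rule 1 ✓; rule 2 ✓; rule 3 ✓; rule 4 ✓.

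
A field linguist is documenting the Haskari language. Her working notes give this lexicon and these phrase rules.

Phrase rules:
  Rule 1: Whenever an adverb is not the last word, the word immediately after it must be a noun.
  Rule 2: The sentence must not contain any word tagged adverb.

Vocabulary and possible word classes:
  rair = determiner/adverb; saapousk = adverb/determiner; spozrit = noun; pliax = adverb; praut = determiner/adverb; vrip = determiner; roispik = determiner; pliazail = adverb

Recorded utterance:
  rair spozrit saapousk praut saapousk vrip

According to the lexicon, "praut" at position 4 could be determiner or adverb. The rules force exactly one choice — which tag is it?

determiner

Candidates per position — 1:rair {determiner,adverb}; 2:spozrit {noun}; 3:saapousk {adverb,determiner}; 4:praut {determiner,adverb}; 5:saapousk {adverb,determiner}; 6:vrip {determiner}.
Position 1: adverb is ruled out by rule 2; that leaves determiner.
Position 3: adverb is ruled out by rule 1; that leaves determiner.
Position 4: adverb is ruled out by rule 1; that leaves determiner.
Position 5: adverb is ruled out by rule 1; that leaves determiner.
The only consistent sequence is: determiner noun determiner determiner determiner determiner.
Checking: rule 1 ok; rule 2 ok.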